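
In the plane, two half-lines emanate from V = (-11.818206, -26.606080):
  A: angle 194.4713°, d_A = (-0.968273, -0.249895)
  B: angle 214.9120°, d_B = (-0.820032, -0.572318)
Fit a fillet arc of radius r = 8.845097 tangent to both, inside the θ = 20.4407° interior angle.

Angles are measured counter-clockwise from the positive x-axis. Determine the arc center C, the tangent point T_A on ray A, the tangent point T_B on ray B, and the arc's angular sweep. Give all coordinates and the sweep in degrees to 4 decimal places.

center=(-57.1104,-47.4301) T_A=(-59.3207,-38.8657) T_B=(-52.0482,-54.6834) sweep=159.5593

bisector direction at 204.6917° = (-0.908569,-0.417735)
center distance |VC| = r/sin(θ/2) = 8.845097/sin(10.2203°) = 49.849987
C = V + |VC|·bis = (-57.1104,-47.4301)
T_A = V + ((C−V)·d_A)·d_A = V + 49.0590·d_A = (-59.3207,-38.8657)
T_B = V + ((C−V)·d_B)·d_B = V + 49.0590·d_B = (-52.0482,-54.6834)
sweep = 180° − θ = 159.5593°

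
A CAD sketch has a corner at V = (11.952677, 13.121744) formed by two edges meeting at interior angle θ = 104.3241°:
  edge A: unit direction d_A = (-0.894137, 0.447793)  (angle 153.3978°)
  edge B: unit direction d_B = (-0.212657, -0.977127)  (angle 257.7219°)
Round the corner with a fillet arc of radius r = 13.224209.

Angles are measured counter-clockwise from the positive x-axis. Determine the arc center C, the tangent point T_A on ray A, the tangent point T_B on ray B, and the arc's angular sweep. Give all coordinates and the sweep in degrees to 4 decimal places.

bisector direction at 205.5599° = (-0.902135,-0.431454)
center distance |VC| = r/sin(θ/2) = 13.224209/sin(52.1621°) = 16.744828
C = V + |VC|·bis = (-3.1534,5.8971)
T_A = V + ((C−V)·d_A)·d_A = V + 10.2718·d_A = (2.7683,17.7214)
T_B = V + ((C−V)·d_B)·d_B = V + 10.2718·d_B = (9.7683,3.0849)
sweep = 180° − θ = 75.6759°

center=(-3.1534,5.8971) T_A=(2.7683,17.7214) T_B=(9.7683,3.0849) sweep=75.6759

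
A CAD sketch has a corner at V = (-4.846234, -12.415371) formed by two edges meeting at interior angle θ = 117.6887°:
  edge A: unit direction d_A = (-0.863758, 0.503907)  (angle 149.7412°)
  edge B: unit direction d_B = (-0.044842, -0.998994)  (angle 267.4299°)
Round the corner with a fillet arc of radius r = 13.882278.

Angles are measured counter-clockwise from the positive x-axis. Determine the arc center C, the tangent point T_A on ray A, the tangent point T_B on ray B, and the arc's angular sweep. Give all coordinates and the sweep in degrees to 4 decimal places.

bisector direction at 208.5855° = (-0.878104,-0.478470)
center distance |VC| = r/sin(θ/2) = 13.882278/sin(58.8443°) = 16.222068
C = V + |VC|·bis = (-19.0909,-20.1772)
T_A = V + ((C−V)·d_A)·d_A = V + 8.3927·d_A = (-12.0955,-8.1862)
T_B = V + ((C−V)·d_B)·d_B = V + 8.3927·d_B = (-5.2226,-20.7997)
sweep = 180° − θ = 62.3113°

center=(-19.0909,-20.1772) T_A=(-12.0955,-8.1862) T_B=(-5.2226,-20.7997) sweep=62.3113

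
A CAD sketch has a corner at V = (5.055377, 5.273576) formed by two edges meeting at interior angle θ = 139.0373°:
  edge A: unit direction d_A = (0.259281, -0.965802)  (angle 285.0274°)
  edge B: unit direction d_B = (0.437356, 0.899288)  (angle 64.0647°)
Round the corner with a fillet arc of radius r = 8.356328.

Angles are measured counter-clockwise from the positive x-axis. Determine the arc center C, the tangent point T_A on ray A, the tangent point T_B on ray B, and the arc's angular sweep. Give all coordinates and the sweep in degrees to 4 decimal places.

bisector direction at 354.5461° = (0.995473,-0.095046)
center distance |VC| = r/sin(θ/2) = 8.356328/sin(69.5186°) = 8.920209
C = V + |VC|·bis = (13.9352,4.4257)
T_A = V + ((C−V)·d_A)·d_A = V + 3.1212·d_A = (5.8646,2.2591)
T_B = V + ((C−V)·d_B)·d_B = V + 3.1212·d_B = (6.4205,8.0804)
sweep = 180° − θ = 40.9627°

center=(13.9352,4.4257) T_A=(5.8646,2.2591) T_B=(6.4205,8.0804) sweep=40.9627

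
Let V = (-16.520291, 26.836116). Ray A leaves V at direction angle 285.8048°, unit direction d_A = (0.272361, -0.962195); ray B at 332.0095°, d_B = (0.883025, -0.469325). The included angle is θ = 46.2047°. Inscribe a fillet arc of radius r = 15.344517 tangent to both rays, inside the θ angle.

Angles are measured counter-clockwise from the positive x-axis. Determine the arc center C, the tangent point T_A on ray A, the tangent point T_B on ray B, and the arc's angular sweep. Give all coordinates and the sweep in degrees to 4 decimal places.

bisector direction at 308.9072° = (0.628060,-0.778165)
center distance |VC| = r/sin(θ/2) = 15.344517/sin(23.1024°) = 39.106781
C = V + |VC|·bis = (8.0411,-3.5954)
T_A = V + ((C−V)·d_A)·d_A = V + 35.9706·d_A = (-6.7233,-7.7746)
T_B = V + ((C−V)·d_B)·d_B = V + 35.9706·d_B = (15.2427,9.9542)
sweep = 180° − θ = 133.7953°

center=(8.0411,-3.5954) T_A=(-6.7233,-7.7746) T_B=(15.2427,9.9542) sweep=133.7953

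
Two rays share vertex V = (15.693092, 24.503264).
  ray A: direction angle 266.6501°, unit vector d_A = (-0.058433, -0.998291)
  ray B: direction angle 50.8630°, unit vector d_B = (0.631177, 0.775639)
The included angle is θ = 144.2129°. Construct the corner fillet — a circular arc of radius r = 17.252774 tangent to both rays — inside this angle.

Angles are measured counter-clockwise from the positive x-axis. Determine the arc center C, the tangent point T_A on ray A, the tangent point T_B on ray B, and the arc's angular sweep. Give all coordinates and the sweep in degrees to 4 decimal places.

bisector direction at 338.7566° = (0.932049,-0.362331)
center distance |VC| = r/sin(θ/2) = 17.252774/sin(72.1064°) = 18.129727
C = V + |VC|·bis = (32.5909,17.9343)
T_A = V + ((C−V)·d_A)·d_A = V + 5.5703·d_A = (15.3676,18.9424)
T_B = V + ((C−V)·d_B)·d_B = V + 5.5703·d_B = (19.2090,28.8238)
sweep = 180° − θ = 35.7871°

center=(32.5909,17.9343) T_A=(15.3676,18.9424) T_B=(19.2090,28.8238) sweep=35.7871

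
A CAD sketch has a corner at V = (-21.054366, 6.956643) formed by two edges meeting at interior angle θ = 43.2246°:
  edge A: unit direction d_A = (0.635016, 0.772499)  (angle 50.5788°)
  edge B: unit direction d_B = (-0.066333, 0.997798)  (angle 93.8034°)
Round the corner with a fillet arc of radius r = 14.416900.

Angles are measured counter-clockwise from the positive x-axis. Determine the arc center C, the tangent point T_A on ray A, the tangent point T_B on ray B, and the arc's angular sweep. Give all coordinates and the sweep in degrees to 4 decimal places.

center=(-9.0831,44.2229) T_A=(2.0539,35.0680) T_B=(-23.4682,43.2666) sweep=136.7754

bisector direction at 72.1911° = (0.305843,0.952082)
center distance |VC| = r/sin(θ/2) = 14.416900/sin(21.6123°) = 39.141881
C = V + |VC|·bis = (-9.0831,44.2229)
T_A = V + ((C−V)·d_A)·d_A = V + 36.3901·d_A = (2.0539,35.0680)
T_B = V + ((C−V)·d_B)·d_B = V + 36.3901·d_B = (-23.4682,43.2666)
sweep = 180° − θ = 136.7754°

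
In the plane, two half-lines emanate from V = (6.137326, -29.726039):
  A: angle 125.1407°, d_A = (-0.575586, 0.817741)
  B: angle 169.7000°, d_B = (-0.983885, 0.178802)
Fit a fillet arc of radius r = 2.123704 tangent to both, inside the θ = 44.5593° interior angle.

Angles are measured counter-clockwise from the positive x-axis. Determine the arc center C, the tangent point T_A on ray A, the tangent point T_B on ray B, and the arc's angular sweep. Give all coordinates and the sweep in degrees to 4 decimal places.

bisector direction at 147.4204° = (-0.842644,0.538472)
center distance |VC| = r/sin(θ/2) = 2.123704/sin(22.2797°) = 5.601556
C = V + |VC|·bis = (1.4172,-26.7098)
T_A = V + ((C−V)·d_A)·d_A = V + 5.1834·d_A = (3.1539,-25.4874)
T_B = V + ((C−V)·d_B)·d_B = V + 5.1834·d_B = (1.0375,-28.7992)
sweep = 180° − θ = 135.4407°

center=(1.4172,-26.7098) T_A=(3.1539,-25.4874) T_B=(1.0375,-28.7992) sweep=135.4407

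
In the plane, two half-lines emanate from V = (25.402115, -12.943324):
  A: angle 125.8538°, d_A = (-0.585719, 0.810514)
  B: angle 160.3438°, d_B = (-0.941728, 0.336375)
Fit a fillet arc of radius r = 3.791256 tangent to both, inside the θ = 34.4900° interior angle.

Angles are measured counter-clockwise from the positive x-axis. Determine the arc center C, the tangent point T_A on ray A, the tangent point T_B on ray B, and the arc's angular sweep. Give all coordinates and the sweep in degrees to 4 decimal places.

center=(15.1755,-5.2646) T_A=(18.2484,-3.0440) T_B=(13.9002,-8.8350) sweep=145.5100

bisector direction at 143.0988° = (-0.799672,0.600437)
center distance |VC| = r/sin(θ/2) = 3.791256/sin(17.2450°) = 12.788500
C = V + |VC|·bis = (15.1755,-5.2646)
T_A = V + ((C−V)·d_A)·d_A = V + 12.2136·d_A = (18.2484,-3.0440)
T_B = V + ((C−V)·d_B)·d_B = V + 12.2136·d_B = (13.9002,-8.8350)
sweep = 180° − θ = 145.5100°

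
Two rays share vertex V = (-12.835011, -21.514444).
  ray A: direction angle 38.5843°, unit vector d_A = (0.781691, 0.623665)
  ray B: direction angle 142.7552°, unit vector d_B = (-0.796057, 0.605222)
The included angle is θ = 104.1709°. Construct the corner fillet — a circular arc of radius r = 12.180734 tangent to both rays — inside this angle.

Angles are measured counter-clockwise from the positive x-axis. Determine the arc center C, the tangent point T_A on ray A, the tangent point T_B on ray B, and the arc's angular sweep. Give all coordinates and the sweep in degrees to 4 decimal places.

bisector direction at 90.6697° = (-0.011689,0.999932)
center distance |VC| = r/sin(θ/2) = 12.180734/sin(52.0855°) = 15.439600
C = V + |VC|·bis = (-13.0155,-6.0759)
T_A = V + ((C−V)·d_A)·d_A = V + 9.4874·d_A = (-5.4188,-15.5975)
T_B = V + ((C−V)·d_B)·d_B = V + 9.4874·d_B = (-20.3875,-15.7725)
sweep = 180° − θ = 75.8291°

center=(-13.0155,-6.0759) T_A=(-5.4188,-15.5975) T_B=(-20.3875,-15.7725) sweep=75.8291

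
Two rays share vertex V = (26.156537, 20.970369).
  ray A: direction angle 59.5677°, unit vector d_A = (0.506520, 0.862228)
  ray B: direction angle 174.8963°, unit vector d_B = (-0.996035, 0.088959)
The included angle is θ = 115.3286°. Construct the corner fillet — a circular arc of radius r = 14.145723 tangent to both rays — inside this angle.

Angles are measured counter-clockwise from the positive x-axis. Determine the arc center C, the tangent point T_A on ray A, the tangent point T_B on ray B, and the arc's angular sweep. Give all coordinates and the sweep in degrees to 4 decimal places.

center=(18.4955,35.8566) T_A=(30.6924,28.6915) T_B=(17.2371,21.7670) sweep=64.6714

bisector direction at 117.2320° = (-0.457595,0.889161)
center distance |VC| = r/sin(θ/2) = 14.145723/sin(57.6643°) = 16.741913
C = V + |VC|·bis = (18.4955,35.8566)
T_A = V + ((C−V)·d_A)·d_A = V + 8.9549·d_A = (30.6924,28.6915)
T_B = V + ((C−V)·d_B)·d_B = V + 8.9549·d_B = (17.2371,21.7670)
sweep = 180° − θ = 64.6714°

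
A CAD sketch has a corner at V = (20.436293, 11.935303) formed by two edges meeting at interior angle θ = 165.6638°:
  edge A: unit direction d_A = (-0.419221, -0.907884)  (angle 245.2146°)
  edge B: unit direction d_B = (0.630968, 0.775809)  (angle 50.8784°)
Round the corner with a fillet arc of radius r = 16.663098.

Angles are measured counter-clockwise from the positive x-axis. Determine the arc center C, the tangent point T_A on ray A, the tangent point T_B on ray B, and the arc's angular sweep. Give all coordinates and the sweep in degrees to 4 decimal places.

center=(34.6859,3.0472) T_A=(19.5578,10.0327) T_B=(21.7586,13.5611) sweep=14.3362

bisector direction at 328.0465° = (0.848478,-0.529231)
center distance |VC| = r/sin(θ/2) = 16.663098/sin(82.8319°) = 16.794357
C = V + |VC|·bis = (34.6859,3.0472)
T_A = V + ((C−V)·d_A)·d_A = V + 2.0956·d_A = (19.5578,10.0327)
T_B = V + ((C−V)·d_B)·d_B = V + 2.0956·d_B = (21.7586,13.5611)
sweep = 180° − θ = 14.3362°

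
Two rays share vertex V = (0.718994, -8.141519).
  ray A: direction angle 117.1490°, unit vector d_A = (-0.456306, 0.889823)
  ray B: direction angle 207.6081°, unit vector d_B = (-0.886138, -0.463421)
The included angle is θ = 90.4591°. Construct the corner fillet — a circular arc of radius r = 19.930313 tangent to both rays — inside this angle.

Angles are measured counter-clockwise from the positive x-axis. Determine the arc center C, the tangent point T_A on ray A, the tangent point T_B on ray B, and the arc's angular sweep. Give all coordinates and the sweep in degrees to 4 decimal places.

bisector direction at 162.3786° = (-0.953077,0.302727)
center distance |VC| = r/sin(θ/2) = 19.930313/sin(45.2296°) = 28.073471
C = V + |VC|·bis = (-26.0372,0.3571)
T_A = V + ((C−V)·d_A)·d_A = V + 19.7713·d_A = (-8.3027,9.4514)
T_B = V + ((C−V)·d_B)·d_B = V + 19.7713·d_B = (-16.8011,-17.3039)
sweep = 180° − θ = 89.5409°

center=(-26.0372,0.3571) T_A=(-8.3027,9.4514) T_B=(-16.8011,-17.3039) sweep=89.5409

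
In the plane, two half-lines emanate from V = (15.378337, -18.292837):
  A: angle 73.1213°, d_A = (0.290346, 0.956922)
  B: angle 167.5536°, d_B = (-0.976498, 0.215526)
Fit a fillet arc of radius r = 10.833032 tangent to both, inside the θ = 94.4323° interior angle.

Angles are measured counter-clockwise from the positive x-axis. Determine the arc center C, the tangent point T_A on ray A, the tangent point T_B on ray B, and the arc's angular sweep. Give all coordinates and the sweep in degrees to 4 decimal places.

center=(7.9229,-5.5536) T_A=(18.2893,-8.6989) T_B=(5.5881,-16.1320) sweep=85.5677

bisector direction at 120.3375° = (-0.505092,0.863066)
center distance |VC| = r/sin(θ/2) = 10.833032/sin(47.2161°) = 14.760481
C = V + |VC|·bis = (7.9229,-5.5536)
T_A = V + ((C−V)·d_A)·d_A = V + 10.0258·d_A = (18.2893,-8.6989)
T_B = V + ((C−V)·d_B)·d_B = V + 10.0258·d_B = (5.5881,-16.1320)
sweep = 180° − θ = 85.5677°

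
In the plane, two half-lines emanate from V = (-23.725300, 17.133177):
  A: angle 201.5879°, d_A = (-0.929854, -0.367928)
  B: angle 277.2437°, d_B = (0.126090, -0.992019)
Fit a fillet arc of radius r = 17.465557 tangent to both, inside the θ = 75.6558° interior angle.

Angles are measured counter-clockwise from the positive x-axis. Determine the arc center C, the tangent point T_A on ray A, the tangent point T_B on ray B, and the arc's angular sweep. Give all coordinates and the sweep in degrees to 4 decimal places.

center=(-38.2152,-7.3834) T_A=(-44.6413,8.8571) T_B=(-20.8891,-5.1811) sweep=104.3442

bisector direction at 239.4158° = (-0.508804,-0.860882)
center distance |VC| = r/sin(θ/2) = 17.465557/sin(37.8279°) = 28.478383
C = V + |VC|·bis = (-38.2152,-7.3834)
T_A = V + ((C−V)·d_A)·d_A = V + 22.4938·d_A = (-44.6413,8.8571)
T_B = V + ((C−V)·d_B)·d_B = V + 22.4938·d_B = (-20.8891,-5.1811)
sweep = 180° − θ = 104.3442°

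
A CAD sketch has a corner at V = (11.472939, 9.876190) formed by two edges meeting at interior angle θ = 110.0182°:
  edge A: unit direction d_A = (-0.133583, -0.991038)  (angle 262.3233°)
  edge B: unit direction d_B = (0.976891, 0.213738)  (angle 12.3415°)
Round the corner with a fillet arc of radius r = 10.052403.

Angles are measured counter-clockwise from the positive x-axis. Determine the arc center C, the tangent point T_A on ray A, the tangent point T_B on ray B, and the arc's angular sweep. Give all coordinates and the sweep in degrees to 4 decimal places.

center=(20.4953,1.5600) T_A=(10.5330,2.9029) T_B=(18.3467,11.3801) sweep=69.9818

bisector direction at 317.3324° = (0.735298,-0.677744)
center distance |VC| = r/sin(θ/2) = 10.052403/sin(55.0091°) = 12.270354
C = V + |VC|·bis = (20.4953,1.5600)
T_A = V + ((C−V)·d_A)·d_A = V + 7.0364·d_A = (10.5330,2.9029)
T_B = V + ((C−V)·d_B)·d_B = V + 7.0364·d_B = (18.3467,11.3801)
sweep = 180° − θ = 69.9818°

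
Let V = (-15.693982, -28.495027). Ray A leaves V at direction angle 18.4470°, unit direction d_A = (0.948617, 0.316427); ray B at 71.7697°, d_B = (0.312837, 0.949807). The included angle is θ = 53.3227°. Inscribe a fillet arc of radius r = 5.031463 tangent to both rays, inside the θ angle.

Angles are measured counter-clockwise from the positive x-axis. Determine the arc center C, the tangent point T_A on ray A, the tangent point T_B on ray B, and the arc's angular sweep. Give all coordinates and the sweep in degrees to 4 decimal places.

bisector direction at 45.1083° = (0.705768,0.708443)
center distance |VC| = r/sin(θ/2) = 5.031463/sin(26.6613°) = 11.213017
C = V + |VC|·bis = (-7.7802,-20.5512)
T_A = V + ((C−V)·d_A)·d_A = V + 10.0208·d_A = (-6.1881,-25.3242)
T_B = V + ((C−V)·d_B)·d_B = V + 10.0208·d_B = (-12.5591,-18.9772)
sweep = 180° − θ = 126.6773°

center=(-7.7802,-20.5512) T_A=(-6.1881,-25.3242) T_B=(-12.5591,-18.9772) sweep=126.6773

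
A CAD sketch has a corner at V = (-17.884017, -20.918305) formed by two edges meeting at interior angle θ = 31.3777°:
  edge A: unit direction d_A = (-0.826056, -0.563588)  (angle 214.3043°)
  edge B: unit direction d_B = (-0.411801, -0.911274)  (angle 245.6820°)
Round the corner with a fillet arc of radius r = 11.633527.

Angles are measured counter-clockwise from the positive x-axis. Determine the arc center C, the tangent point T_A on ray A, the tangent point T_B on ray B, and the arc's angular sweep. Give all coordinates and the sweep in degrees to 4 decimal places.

bisector direction at 229.9932° = (-0.642879,-0.765968)
center distance |VC| = r/sin(θ/2) = 11.633527/sin(15.6889°) = 43.021315
C = V + |VC|·bis = (-45.5415,-53.8712)
T_A = V + ((C−V)·d_A)·d_A = V + 41.4185·d_A = (-52.0980,-44.2613)
T_B = V + ((C−V)·d_B)·d_B = V + 41.4185·d_B = (-34.9402,-58.6619)
sweep = 180° − θ = 148.6223°

center=(-45.5415,-53.8712) T_A=(-52.0980,-44.2613) T_B=(-34.9402,-58.6619) sweep=148.6223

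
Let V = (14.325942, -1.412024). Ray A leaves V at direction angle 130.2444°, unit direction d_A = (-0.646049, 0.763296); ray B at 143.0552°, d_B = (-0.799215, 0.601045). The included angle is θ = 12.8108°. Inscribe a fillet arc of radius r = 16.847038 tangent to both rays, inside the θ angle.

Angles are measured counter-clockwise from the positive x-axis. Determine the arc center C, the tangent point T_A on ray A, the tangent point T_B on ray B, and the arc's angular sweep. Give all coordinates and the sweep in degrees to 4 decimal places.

center=(-95.4841,102.2495) T_A=(-82.6248,113.1335) T_B=(-105.6099,88.7851) sweep=167.1892

bisector direction at 136.6498° = (-0.727172,0.686456)
center distance |VC| = r/sin(θ/2) = 16.847038/sin(6.4054°) = 151.009740
C = V + |VC|·bis = (-95.4841,102.2495)
T_A = V + ((C−V)·d_A)·d_A = V + 150.0670·d_A = (-82.6248,113.1335)
T_B = V + ((C−V)·d_B)·d_B = V + 150.0670·d_B = (-105.6099,88.7851)
sweep = 180° − θ = 167.1892°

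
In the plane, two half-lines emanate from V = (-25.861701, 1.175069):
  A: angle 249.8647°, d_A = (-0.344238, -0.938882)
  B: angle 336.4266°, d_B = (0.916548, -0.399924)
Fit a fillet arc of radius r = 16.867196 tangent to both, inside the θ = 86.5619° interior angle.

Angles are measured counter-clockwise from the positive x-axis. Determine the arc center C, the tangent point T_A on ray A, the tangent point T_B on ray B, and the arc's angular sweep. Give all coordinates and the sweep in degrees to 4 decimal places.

center=(-16.1910,-21.4475) T_A=(-32.0273,-15.6412) T_B=(-9.4454,-5.9879) sweep=93.4381

bisector direction at 293.1456° = (0.393070,-0.919509)
center distance |VC| = r/sin(θ/2) = 16.867196/sin(43.2809°) = 24.602944
C = V + |VC|·bis = (-16.1910,-21.4475)
T_A = V + ((C−V)·d_A)·d_A = V + 17.9110·d_A = (-32.0273,-15.6412)
T_B = V + ((C−V)·d_B)·d_B = V + 17.9110·d_B = (-9.4454,-5.9879)
sweep = 180° − θ = 93.4381°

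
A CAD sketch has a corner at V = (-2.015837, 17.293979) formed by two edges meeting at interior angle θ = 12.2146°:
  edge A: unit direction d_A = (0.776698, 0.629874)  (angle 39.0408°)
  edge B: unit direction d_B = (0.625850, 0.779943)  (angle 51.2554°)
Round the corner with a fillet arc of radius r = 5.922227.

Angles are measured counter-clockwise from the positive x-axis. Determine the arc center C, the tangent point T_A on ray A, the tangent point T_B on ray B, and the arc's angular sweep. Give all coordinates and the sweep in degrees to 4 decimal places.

center=(37.2433,56.7566) T_A=(40.9735,52.1568) T_B=(32.6243,60.4630) sweep=167.7854

bisector direction at 45.1481° = (0.705277,0.708932)
center distance |VC| = r/sin(θ/2) = 5.922227/sin(6.1073°) = 55.664863
C = V + |VC|·bis = (37.2433,56.7566)
T_A = V + ((C−V)·d_A)·d_A = V + 55.3489·d_A = (40.9735,52.1568)
T_B = V + ((C−V)·d_B)·d_B = V + 55.3489·d_B = (32.6243,60.4630)
sweep = 180° − θ = 167.7854°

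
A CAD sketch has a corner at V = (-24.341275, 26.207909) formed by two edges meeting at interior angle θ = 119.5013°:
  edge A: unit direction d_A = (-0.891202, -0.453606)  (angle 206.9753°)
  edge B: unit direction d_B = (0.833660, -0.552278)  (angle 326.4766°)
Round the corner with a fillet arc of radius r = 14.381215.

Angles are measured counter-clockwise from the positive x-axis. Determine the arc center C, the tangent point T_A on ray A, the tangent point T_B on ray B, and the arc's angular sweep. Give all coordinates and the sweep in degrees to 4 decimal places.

center=(-25.2921,9.5871) T_A=(-31.8155,22.4037) T_B=(-17.3497,21.5761) sweep=60.4987

bisector direction at 266.7260° = (-0.057112,-0.998368)
center distance |VC| = r/sin(θ/2) = 14.381215/sin(59.7507°) = 16.647984
C = V + |VC|·bis = (-25.2921,9.5871)
T_A = V + ((C−V)·d_A)·d_A = V + 8.3867·d_A = (-31.8155,22.4037)
T_B = V + ((C−V)·d_B)·d_B = V + 8.3867·d_B = (-17.3497,21.5761)
sweep = 180° − θ = 60.4987°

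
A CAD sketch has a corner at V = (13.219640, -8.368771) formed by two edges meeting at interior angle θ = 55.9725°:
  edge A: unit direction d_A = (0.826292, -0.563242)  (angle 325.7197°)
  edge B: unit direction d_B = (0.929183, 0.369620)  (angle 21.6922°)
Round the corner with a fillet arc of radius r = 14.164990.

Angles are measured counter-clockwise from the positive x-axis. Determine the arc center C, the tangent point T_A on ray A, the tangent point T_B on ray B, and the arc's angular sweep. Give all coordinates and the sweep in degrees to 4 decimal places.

bisector direction at 353.7059° = (0.993972,-0.109631)
center distance |VC| = r/sin(θ/2) = 14.164990/sin(27.9862°) = 30.185825
C = V + |VC|·bis = (43.2235,-11.6781)
T_A = V + ((C−V)·d_A)·d_A = V + 26.6559·d_A = (35.2452,-23.3825)
T_B = V + ((C−V)·d_B)·d_B = V + 26.6559·d_B = (37.9878,1.4838)
sweep = 180° − θ = 124.0275°

center=(43.2235,-11.6781) T_A=(35.2452,-23.3825) T_B=(37.9878,1.4838) sweep=124.0275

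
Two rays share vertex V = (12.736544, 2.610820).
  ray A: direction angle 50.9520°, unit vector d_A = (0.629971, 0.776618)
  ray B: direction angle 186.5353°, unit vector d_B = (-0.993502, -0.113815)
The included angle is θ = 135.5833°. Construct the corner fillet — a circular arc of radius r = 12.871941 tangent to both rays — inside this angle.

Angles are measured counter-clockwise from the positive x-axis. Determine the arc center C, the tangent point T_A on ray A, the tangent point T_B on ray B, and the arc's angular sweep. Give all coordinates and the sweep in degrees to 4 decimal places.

bisector direction at 118.7437° = (-0.480892,0.876780)
center distance |VC| = r/sin(θ/2) = 12.871941/sin(67.7917°) = 13.903354
C = V + |VC|·bis = (6.0505,14.8010)
T_A = V + ((C−V)·d_A)·d_A = V + 5.2551·d_A = (16.0471,6.6921)
T_B = V + ((C−V)·d_B)·d_B = V + 5.2551·d_B = (7.5156,2.0127)
sweep = 180° − θ = 44.4167°

center=(6.0505,14.8010) T_A=(16.0471,6.6921) T_B=(7.5156,2.0127) sweep=44.4167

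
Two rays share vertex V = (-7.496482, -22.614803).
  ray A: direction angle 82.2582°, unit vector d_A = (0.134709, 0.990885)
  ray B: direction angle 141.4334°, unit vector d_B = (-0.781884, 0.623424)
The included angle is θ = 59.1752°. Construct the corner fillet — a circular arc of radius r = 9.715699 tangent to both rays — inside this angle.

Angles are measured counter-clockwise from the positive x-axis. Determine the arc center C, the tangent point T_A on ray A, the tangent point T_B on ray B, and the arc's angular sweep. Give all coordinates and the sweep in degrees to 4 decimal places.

center=(-14.8186,-4.3506) T_A=(-5.1914,-5.6594) T_B=(-20.8756,-11.9472) sweep=120.8248

bisector direction at 111.8458° = (-0.372110,0.928189)
center distance |VC| = r/sin(θ/2) = 9.715699/sin(29.5876°) = 19.677218
C = V + |VC|·bis = (-14.8186,-4.3506)
T_A = V + ((C−V)·d_A)·d_A = V + 17.1113·d_A = (-5.1914,-5.6594)
T_B = V + ((C−V)·d_B)·d_B = V + 17.1113·d_B = (-20.8756,-11.9472)
sweep = 180° − θ = 120.8248°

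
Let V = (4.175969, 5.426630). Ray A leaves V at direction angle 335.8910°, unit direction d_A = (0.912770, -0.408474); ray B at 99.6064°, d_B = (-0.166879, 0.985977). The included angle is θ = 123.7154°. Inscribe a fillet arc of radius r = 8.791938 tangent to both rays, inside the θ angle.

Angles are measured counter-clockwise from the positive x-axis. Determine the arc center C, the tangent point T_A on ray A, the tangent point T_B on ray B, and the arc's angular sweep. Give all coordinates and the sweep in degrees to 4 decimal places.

center=(12.0598,11.5307) T_A=(8.4685,3.5057) T_B=(3.3912,10.0635) sweep=56.2846

bisector direction at 37.7487° = (0.790703,0.612199)
center distance |VC| = r/sin(θ/2) = 8.791938/sin(61.8577°) = 9.970683
C = V + |VC|·bis = (12.0598,11.5307)
T_A = V + ((C−V)·d_A)·d_A = V + 4.7028·d_A = (8.4685,3.5057)
T_B = V + ((C−V)·d_B)·d_B = V + 4.7028·d_B = (3.3912,10.0635)
sweep = 180° − θ = 56.2846°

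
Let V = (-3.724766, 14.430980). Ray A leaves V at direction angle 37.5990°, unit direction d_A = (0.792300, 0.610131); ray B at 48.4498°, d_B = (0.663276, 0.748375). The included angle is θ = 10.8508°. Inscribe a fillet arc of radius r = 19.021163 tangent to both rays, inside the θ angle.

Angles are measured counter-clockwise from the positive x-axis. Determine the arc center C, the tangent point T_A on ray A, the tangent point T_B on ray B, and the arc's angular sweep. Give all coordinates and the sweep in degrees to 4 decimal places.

bisector direction at 43.0244° = (0.731063,0.682310)
center distance |VC| = r/sin(θ/2) = 19.021163/sin(5.4254°) = 201.176450
C = V + |VC|·bis = (143.3479,151.6956)
T_A = V + ((C−V)·d_A)·d_A = V + 200.2752·d_A = (154.9533,136.6252)
T_B = V + ((C−V)·d_B)·d_B = V + 200.2752·d_B = (129.1130,164.3119)
sweep = 180° − θ = 169.1492°

center=(143.3479,151.6956) T_A=(154.9533,136.6252) T_B=(129.1130,164.3119) sweep=169.1492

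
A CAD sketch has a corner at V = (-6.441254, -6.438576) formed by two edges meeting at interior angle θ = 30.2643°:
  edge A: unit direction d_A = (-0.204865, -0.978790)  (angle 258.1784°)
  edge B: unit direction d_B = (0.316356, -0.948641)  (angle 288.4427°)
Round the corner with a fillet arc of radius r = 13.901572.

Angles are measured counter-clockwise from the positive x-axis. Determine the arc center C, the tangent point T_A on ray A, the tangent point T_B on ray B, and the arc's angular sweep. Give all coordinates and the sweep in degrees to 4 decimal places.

bisector direction at 273.3105° = (0.057748,-0.998331)
center distance |VC| = r/sin(θ/2) = 13.901572/sin(15.1321°) = 53.253298
C = V + |VC|·bis = (-3.3660,-59.6030)
T_A = V + ((C−V)·d_A)·d_A = V + 51.4068·d_A = (-16.9727,-56.7551)
T_B = V + ((C−V)·d_B)·d_B = V + 51.4068·d_B = (9.8216,-55.2052)
sweep = 180° − θ = 149.7357°

center=(-3.3660,-59.6030) T_A=(-16.9727,-56.7551) T_B=(9.8216,-55.2052) sweep=149.7357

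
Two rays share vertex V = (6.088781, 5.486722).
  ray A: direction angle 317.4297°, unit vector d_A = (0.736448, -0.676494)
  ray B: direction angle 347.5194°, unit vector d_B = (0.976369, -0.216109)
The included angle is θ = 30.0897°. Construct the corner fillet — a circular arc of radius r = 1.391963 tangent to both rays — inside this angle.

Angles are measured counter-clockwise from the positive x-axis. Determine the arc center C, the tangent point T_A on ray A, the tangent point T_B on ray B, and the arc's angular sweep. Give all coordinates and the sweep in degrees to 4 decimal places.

center=(10.8442,3.0085) T_A=(9.9026,1.9834) T_B=(11.1451,4.3676) sweep=149.9103

bisector direction at 332.4746° = (0.886806,-0.462143)
center distance |VC| = r/sin(θ/2) = 1.391963/sin(15.0449°) = 5.362468
C = V + |VC|·bis = (10.8442,3.0085)
T_A = V + ((C−V)·d_A)·d_A = V + 5.1787·d_A = (9.9026,1.9834)
T_B = V + ((C−V)·d_B)·d_B = V + 5.1787·d_B = (11.1451,4.3676)
sweep = 180° − θ = 149.9103°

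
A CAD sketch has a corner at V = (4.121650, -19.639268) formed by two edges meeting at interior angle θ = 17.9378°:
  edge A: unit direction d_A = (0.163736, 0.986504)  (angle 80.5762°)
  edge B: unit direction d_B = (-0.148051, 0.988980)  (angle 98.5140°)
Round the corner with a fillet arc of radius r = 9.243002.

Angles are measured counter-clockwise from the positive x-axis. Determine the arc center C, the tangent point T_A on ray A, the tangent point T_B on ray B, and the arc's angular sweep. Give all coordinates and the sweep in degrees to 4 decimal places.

center=(4.5924,39.6475) T_A=(13.7106,38.1341) T_B=(-4.5488,38.2791) sweep=162.0622

bisector direction at 89.5451° = (0.007939,0.999968)
center distance |VC| = r/sin(θ/2) = 9.243002/sin(8.9689°) = 59.288654
C = V + |VC|·bis = (4.5924,39.6475)
T_A = V + ((C−V)·d_A)·d_A = V + 58.5637·d_A = (13.7106,38.1341)
T_B = V + ((C−V)·d_B)·d_B = V + 58.5637·d_B = (-4.5488,38.2791)
sweep = 180° − θ = 162.0622°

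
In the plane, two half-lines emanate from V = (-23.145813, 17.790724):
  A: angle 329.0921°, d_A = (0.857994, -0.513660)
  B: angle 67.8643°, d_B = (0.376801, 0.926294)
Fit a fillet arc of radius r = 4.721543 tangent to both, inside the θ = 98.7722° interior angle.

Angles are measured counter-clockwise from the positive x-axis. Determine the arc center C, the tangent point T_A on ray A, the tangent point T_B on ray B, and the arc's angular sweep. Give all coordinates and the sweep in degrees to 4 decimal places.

bisector direction at 18.4782° = (0.948444,0.316944)
center distance |VC| = r/sin(θ/2) = 4.721543/sin(49.3861°) = 6.219812
C = V + |VC|·bis = (-17.2467,19.7621)
T_A = V + ((C−V)·d_A)·d_A = V + 4.0488·d_A = (-19.6719,15.7110)
T_B = V + ((C−V)·d_B)·d_B = V + 4.0488·d_B = (-21.6202,21.5411)
sweep = 180° − θ = 81.2278°

center=(-17.2467,19.7621) T_A=(-19.6719,15.7110) T_B=(-21.6202,21.5411) sweep=81.2278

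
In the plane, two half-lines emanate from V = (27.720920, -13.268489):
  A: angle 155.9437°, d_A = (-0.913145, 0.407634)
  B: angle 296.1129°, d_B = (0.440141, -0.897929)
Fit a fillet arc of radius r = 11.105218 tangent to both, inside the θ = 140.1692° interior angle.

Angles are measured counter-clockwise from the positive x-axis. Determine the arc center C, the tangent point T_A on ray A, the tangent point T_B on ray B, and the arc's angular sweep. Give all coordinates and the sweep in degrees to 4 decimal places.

center=(19.5201,-21.7691) T_A=(24.0470,-11.6284) T_B=(29.4918,-16.8812) sweep=39.8308

bisector direction at 226.0283° = (-0.694303,-0.719683)
center distance |VC| = r/sin(θ/2) = 11.105218/sin(70.0846°) = 11.811591
C = V + |VC|·bis = (19.5201,-21.7691)
T_A = V + ((C−V)·d_A)·d_A = V + 4.0234·d_A = (24.0470,-11.6284)
T_B = V + ((C−V)·d_B)·d_B = V + 4.0234·d_B = (29.4918,-16.8812)
sweep = 180° − θ = 39.8308°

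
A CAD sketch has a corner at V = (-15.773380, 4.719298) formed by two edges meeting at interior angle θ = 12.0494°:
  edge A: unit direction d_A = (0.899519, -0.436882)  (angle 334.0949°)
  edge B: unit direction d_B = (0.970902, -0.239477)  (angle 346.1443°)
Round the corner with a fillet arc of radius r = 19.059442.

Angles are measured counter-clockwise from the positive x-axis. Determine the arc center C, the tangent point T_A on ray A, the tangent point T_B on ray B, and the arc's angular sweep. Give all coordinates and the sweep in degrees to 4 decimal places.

center=(154.9971,-57.0327) T_A=(146.6703,-74.1770) T_B=(159.5614,-38.5278) sweep=167.9506

bisector direction at 340.1196° = (0.940405,-0.340058)
center distance |VC| = r/sin(θ/2) = 19.059442/sin(6.0247°) = 181.592536
C = V + |VC|·bis = (154.9971,-57.0327)
T_A = V + ((C−V)·d_A)·d_A = V + 180.5896·d_A = (146.6703,-74.1770)
T_B = V + ((C−V)·d_B)·d_B = V + 180.5896·d_B = (159.5614,-38.5278)
sweep = 180° − θ = 167.9506°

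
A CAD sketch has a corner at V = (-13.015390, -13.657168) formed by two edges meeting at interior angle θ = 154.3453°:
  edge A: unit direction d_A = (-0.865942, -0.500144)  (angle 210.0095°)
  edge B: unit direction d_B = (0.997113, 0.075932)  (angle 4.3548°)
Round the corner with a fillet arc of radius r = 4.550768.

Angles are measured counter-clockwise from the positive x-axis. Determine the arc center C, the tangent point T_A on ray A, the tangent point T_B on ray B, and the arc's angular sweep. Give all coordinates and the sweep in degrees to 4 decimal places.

bisector direction at 287.1821° = (0.295410,-0.955370)
center distance |VC| = r/sin(θ/2) = 4.550768/sin(77.1727°) = 4.667246
C = V + |VC|·bis = (-11.6366,-18.1161)
T_A = V + ((C−V)·d_A)·d_A = V + 1.0362·d_A = (-13.9127,-14.1754)
T_B = V + ((C−V)·d_B)·d_B = V + 1.0362·d_B = (-11.9822,-13.5785)
sweep = 180° − θ = 25.6547°

center=(-11.6366,-18.1161) T_A=(-13.9127,-14.1754) T_B=(-11.9822,-13.5785) sweep=25.6547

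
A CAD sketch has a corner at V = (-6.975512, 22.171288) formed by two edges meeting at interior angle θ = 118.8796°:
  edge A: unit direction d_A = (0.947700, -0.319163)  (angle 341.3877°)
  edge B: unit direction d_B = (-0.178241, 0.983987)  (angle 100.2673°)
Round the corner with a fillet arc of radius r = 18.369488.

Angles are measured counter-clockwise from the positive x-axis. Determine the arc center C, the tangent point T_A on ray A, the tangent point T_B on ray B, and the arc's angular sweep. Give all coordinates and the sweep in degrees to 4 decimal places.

center=(9.1665,36.1183) T_A=(3.3037,18.7095) T_B=(-8.9088,32.8441) sweep=61.1204

bisector direction at 40.8275° = (0.756681,0.653784)
center distance |VC| = r/sin(θ/2) = 18.369488/sin(59.4398°) = 21.332697
C = V + |VC|·bis = (9.1665,36.1183)
T_A = V + ((C−V)·d_A)·d_A = V + 10.8465·d_A = (3.3037,18.7095)
T_B = V + ((C−V)·d_B)·d_B = V + 10.8465·d_B = (-8.9088,32.8441)
sweep = 180° − θ = 61.1204°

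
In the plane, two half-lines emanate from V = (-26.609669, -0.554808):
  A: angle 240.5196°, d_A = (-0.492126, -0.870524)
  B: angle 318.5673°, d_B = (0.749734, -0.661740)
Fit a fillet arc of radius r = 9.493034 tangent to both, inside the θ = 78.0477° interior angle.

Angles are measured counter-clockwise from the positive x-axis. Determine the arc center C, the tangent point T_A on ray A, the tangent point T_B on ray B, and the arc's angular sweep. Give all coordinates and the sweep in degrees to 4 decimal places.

center=(-24.1100,-15.4230) T_A=(-32.3739,-10.7512) T_B=(-17.8281,-8.3057) sweep=101.9523

bisector direction at 279.5435° = (0.165796,-0.986160)
center distance |VC| = r/sin(θ/2) = 9.493034/sin(39.0239°) = 15.076832
C = V + |VC|·bis = (-24.1100,-15.4230)
T_A = V + ((C−V)·d_A)·d_A = V + 11.7129·d_A = (-32.3739,-10.7512)
T_B = V + ((C−V)·d_B)·d_B = V + 11.7129·d_B = (-17.8281,-8.3057)
sweep = 180° − θ = 101.9523°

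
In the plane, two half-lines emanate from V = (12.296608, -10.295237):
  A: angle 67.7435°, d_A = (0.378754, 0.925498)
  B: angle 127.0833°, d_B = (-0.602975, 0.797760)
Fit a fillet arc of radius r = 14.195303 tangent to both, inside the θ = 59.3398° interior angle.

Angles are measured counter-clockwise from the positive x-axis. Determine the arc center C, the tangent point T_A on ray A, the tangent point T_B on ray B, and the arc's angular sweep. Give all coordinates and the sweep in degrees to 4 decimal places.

bisector direction at 97.4134° = (-0.129028,0.991641)
center distance |VC| = r/sin(θ/2) = 14.195303/sin(29.6699°) = 28.677248
C = V + |VC|·bis = (8.5965,18.1423)
T_A = V + ((C−V)·d_A)·d_A = V + 24.9174·d_A = (21.7342,12.7658)
T_B = V + ((C−V)·d_B)·d_B = V + 24.9174·d_B = (-2.7280,9.5829)
sweep = 180° − θ = 120.6602°

center=(8.5965,18.1423) T_A=(21.7342,12.7658) T_B=(-2.7280,9.5829) sweep=120.6602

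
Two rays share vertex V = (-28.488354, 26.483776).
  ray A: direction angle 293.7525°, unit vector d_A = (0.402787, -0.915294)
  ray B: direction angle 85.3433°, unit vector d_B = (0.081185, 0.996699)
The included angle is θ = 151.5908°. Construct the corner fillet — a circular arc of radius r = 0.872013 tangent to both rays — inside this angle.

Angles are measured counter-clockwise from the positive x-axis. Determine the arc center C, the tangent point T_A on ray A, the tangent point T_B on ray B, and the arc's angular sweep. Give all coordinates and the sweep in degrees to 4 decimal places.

bisector direction at 9.5479° = (0.986147,0.165872)
center distance |VC| = r/sin(θ/2) = 0.872013/sin(75.7954°) = 0.899515
C = V + |VC|·bis = (-27.6013,26.6330)
T_A = V + ((C−V)·d_A)·d_A = V + 0.2207·d_A = (-28.3994,26.2817)
T_B = V + ((C−V)·d_B)·d_B = V + 0.2207·d_B = (-28.4704,26.7038)
sweep = 180° − θ = 28.4092°

center=(-27.6013,26.6330) T_A=(-28.3994,26.2817) T_B=(-28.4704,26.7038) sweep=28.4092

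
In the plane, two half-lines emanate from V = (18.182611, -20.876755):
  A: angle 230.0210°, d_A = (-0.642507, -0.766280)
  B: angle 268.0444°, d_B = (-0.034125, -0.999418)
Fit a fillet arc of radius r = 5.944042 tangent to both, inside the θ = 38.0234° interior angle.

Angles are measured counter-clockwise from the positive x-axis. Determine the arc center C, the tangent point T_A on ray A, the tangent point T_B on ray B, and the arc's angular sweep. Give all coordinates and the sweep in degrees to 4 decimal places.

center=(11.6533,-37.9152) T_A=(7.0985,-34.0961) T_B=(17.5939,-38.1180) sweep=141.9766

bisector direction at 249.0327° = (-0.357835,-0.933785)
center distance |VC| = r/sin(θ/2) = 5.944042/sin(19.0117°) = 18.246622
C = V + |VC|·bis = (11.6533,-37.9152)
T_A = V + ((C−V)·d_A)·d_A = V + 17.2513·d_A = (7.0985,-34.0961)
T_B = V + ((C−V)·d_B)·d_B = V + 17.2513·d_B = (17.5939,-38.1180)
sweep = 180° − θ = 141.9766°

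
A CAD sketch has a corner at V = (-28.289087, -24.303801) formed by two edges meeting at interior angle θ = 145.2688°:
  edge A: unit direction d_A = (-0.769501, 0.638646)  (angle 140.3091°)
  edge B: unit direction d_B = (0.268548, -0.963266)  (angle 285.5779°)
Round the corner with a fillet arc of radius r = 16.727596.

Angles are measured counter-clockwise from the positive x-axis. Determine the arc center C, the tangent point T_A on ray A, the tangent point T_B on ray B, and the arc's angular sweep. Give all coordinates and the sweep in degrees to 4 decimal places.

bisector direction at 212.9435° = (-0.839207,-0.543812)
center distance |VC| = r/sin(θ/2) = 16.727596/sin(72.6344°) = 17.526457
C = V + |VC|·bis = (-42.9974,-33.8349)
T_A = V + ((C−V)·d_A)·d_A = V + 5.2311·d_A = (-32.3144,-20.9630)
T_B = V + ((C−V)·d_B)·d_B = V + 5.2311·d_B = (-26.8843,-29.3427)
sweep = 180° − θ = 34.7312°

center=(-42.9974,-33.8349) T_A=(-32.3144,-20.9630) T_B=(-26.8843,-29.3427) sweep=34.7312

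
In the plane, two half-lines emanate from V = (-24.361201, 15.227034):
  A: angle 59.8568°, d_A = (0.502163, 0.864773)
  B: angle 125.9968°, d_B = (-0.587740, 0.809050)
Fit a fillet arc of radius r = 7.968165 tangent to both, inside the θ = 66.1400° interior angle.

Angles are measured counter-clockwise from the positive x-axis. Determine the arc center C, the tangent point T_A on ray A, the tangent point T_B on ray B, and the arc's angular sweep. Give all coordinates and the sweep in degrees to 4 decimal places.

center=(-25.1068,29.8107) T_A=(-18.2162,25.8094) T_B=(-31.5535,25.1275) sweep=113.8600

bisector direction at 92.9268° = (-0.051060,0.998696)
center distance |VC| = r/sin(θ/2) = 7.968165/sin(33.0700°) = 14.602715
C = V + |VC|·bis = (-25.1068,29.8107)
T_A = V + ((C−V)·d_A)·d_A = V + 12.2371·d_A = (-18.2162,25.8094)
T_B = V + ((C−V)·d_B)·d_B = V + 12.2371·d_B = (-31.5535,25.1275)
sweep = 180° − θ = 113.8600°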